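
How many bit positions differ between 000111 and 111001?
XOR = 111110, count of 1s = 5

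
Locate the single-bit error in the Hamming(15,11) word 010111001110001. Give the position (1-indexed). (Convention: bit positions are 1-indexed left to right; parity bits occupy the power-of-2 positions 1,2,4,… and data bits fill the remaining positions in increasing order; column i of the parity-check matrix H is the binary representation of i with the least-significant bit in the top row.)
Syndrome s = H · r^T (mod 2), r = 010111001110001:
  s[0] = (101010101010101)·(010111001110001) mod 2 = 0+0+0+0+1+0+0+0+1+0+1+0+0+0+1 mod 2 = 0
  s[1] = (011001100110011)·(010111001110001) mod 2 = 0+1+0+0+0+1+0+0+0+1+1+0+0+0+1 mod 2 = 1
  s[2] = (000111100001111)·(010111001110001) mod 2 = 0+0+0+1+1+1+0+0+0+0+0+0+0+0+1 mod 2 = 0
  s[3] = (000000011111111)·(010111001110001) mod 2 = 0+0+0+0+0+0+0+0+1+1+1+0+0+0+1 mod 2 = 0
Syndrome = 0100
Column i of H is the binary representation of i, so the syndrome is the binary index of the flipped bit.
Read s = 0100 with s[0] as LSB: 0·2^0 + 1·2^1 + 0·2^2 + 0·2^3 = 2.
Error is at bit position 2.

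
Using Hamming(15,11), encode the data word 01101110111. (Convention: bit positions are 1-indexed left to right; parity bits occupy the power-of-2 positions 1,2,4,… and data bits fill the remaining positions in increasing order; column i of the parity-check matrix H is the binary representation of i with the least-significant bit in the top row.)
Codeword c = d · G (mod 2), d = 01101110111:
  c[0] = d·G[:,0] = (01101110111)·(11011010101) mod 2 = 0+1+0+0+1+0+1+0+1+0+1 mod 2 = 1
  c[1] = d·G[:,1] = (01101110111)·(10110110011) mod 2 = 0+0+1+0+0+1+1+0+0+1+1 mod 2 = 1
  c[2] = d·G[:,2] = (01101110111)·(10000000000) mod 2 = 0+0+0+0+0+0+0+0+0+0+0 mod 2 = 0
  c[3] = d·G[:,3] = (01101110111)·(01110001111) mod 2 = 0+1+1+0+0+0+0+0+1+1+1 mod 2 = 1
  c[4] = d·G[:,4] = (01101110111)·(01000000000) mod 2 = 0+1+0+0+0+0+0+0+0+0+0 mod 2 = 1
  c[5] = d·G[:,5] = (01101110111)·(00100000000) mod 2 = 0+0+1+0+0+0+0+0+0+0+0 mod 2 = 1
  c[6] = d·G[:,6] = (01101110111)·(00010000000) mod 2 = 0+0+0+0+0+0+0+0+0+0+0 mod 2 = 0
  c[7] = d·G[:,7] = (01101110111)·(00001111111) mod 2 = 0+0+0+0+1+1+1+0+1+1+1 mod 2 = 0
  c[8] = d·G[:,8] = (01101110111)·(00001000000) mod 2 = 0+0+0+0+1+0+0+0+0+0+0 mod 2 = 1
  c[9] = d·G[:,9] = (01101110111)·(00000100000) mod 2 = 0+0+0+0+0+1+0+0+0+0+0 mod 2 = 1
  c[10] = d·G[:,10] = (01101110111)·(00000010000) mod 2 = 0+0+0+0+0+0+1+0+0+0+0 mod 2 = 1
  c[11] = d·G[:,11] = (01101110111)·(00000001000) mod 2 = 0+0+0+0+0+0+0+0+0+0+0 mod 2 = 0
  c[12] = d·G[:,12] = (01101110111)·(00000000100) mod 2 = 0+0+0+0+0+0+0+0+1+0+0 mod 2 = 1
  c[13] = d·G[:,13] = (01101110111)·(00000000010) mod 2 = 0+0+0+0+0+0+0+0+0+1+0 mod 2 = 1
  c[14] = d·G[:,14] = (01101110111)·(00000000001) mod 2 = 0+0+0+0+0+0+0+0+0+0+1 mod 2 = 1
Codeword = 110111001110111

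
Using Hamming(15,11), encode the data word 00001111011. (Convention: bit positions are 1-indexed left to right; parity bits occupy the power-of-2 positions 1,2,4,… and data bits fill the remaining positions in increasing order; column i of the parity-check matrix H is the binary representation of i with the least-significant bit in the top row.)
Codeword c = d · G (mod 2), d = 00001111011:
  c[0] = d·G[:,0] = (00001111011)·(11011010101) mod 2 = 0+0+0+0+1+0+1+0+0+0+1 mod 2 = 1
  c[1] = d·G[:,1] = (00001111011)·(10110110011) mod 2 = 0+0+0+0+0+1+1+0+0+1+1 mod 2 = 0
  c[2] = d·G[:,2] = (00001111011)·(10000000000) mod 2 = 0+0+0+0+0+0+0+0+0+0+0 mod 2 = 0
  c[3] = d·G[:,3] = (00001111011)·(01110001111) mod 2 = 0+0+0+0+0+0+0+1+0+1+1 mod 2 = 1
  c[4] = d·G[:,4] = (00001111011)·(01000000000) mod 2 = 0+0+0+0+0+0+0+0+0+0+0 mod 2 = 0
  c[5] = d·G[:,5] = (00001111011)·(00100000000) mod 2 = 0+0+0+0+0+0+0+0+0+0+0 mod 2 = 0
  c[6] = d·G[:,6] = (00001111011)·(00010000000) mod 2 = 0+0+0+0+0+0+0+0+0+0+0 mod 2 = 0
  c[7] = d·G[:,7] = (00001111011)·(00001111111) mod 2 = 0+0+0+0+1+1+1+1+0+1+1 mod 2 = 0
  c[8] = d·G[:,8] = (00001111011)·(00001000000) mod 2 = 0+0+0+0+1+0+0+0+0+0+0 mod 2 = 1
  c[9] = d·G[:,9] = (00001111011)·(00000100000) mod 2 = 0+0+0+0+0+1+0+0+0+0+0 mod 2 = 1
  c[10] = d·G[:,10] = (00001111011)·(00000010000) mod 2 = 0+0+0+0+0+0+1+0+0+0+0 mod 2 = 1
  c[11] = d·G[:,11] = (00001111011)·(00000001000) mod 2 = 0+0+0+0+0+0+0+1+0+0+0 mod 2 = 1
  c[12] = d·G[:,12] = (00001111011)·(00000000100) mod 2 = 0+0+0+0+0+0+0+0+0+0+0 mod 2 = 0
  c[13] = d·G[:,13] = (00001111011)·(00000000010) mod 2 = 0+0+0+0+0+0+0+0+0+1+0 mod 2 = 1
  c[14] = d·G[:,14] = (00001111011)·(00000000001) mod 2 = 0+0+0+0+0+0+0+0+0+0+1 mod 2 = 1
Codeword = 100100001111011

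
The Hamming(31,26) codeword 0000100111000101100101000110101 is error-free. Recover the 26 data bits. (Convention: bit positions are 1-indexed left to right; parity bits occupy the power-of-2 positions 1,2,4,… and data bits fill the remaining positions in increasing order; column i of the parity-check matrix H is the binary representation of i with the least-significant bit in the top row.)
Parity bits occupy power-of-2 positions; data bits are at positions {3,5,6,7,9,10,11,12,13,14,15,17,18,19,20,21,22,23,24,25,26,27,28,29,30,31} (1-indexed).
Extract: c[3]=0 c[5]=1 c[6]=0 c[7]=0 c[9]=1 c[10]=1 c[11]=0 c[12]=0 c[13]=0 c[14]=1 c[15]=0 c[17]=1 c[18]=0 c[19]=0 c[20]=1 c[21]=0 c[22]=1 c[23]=0 c[24]=0 c[25]=0 c[26]=1 c[27]=1 c[28]=0 c[29]=1 c[30]=0 c[31]=1
Data = 01001100010100101000110101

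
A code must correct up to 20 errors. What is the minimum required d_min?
Correcting t errors requires d_min ≥ 2t + 1 = 2·20 + 1 = 41.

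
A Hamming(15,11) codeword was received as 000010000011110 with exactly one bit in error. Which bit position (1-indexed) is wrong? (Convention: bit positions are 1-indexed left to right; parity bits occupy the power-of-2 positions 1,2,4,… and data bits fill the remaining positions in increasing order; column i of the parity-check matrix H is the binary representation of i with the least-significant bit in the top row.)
Syndrome s = H · r^T (mod 2), r = 000010000011110:
  s[0] = (101010101010101)·(000010000011110) mod 2 = 0+0+0+0+1+0+0+0+0+0+1+0+1+0+0 mod 2 = 1
  s[1] = (011001100110011)·(000010000011110) mod 2 = 0+0+0+0+0+0+0+0+0+0+1+0+0+1+0 mod 2 = 0
  s[2] = (000111100001111)·(000010000011110) mod 2 = 0+0+0+0+1+0+0+0+0+0+0+1+1+1+0 mod 2 = 0
  s[3] = (000000011111111)·(000010000011110) mod 2 = 0+0+0+0+0+0+0+0+0+0+1+1+1+1+0 mod 2 = 0
Syndrome = 1000
Column i of H is the binary representation of i, so the syndrome is the binary index of the flipped bit.
Read s = 1000 with s[0] as LSB: 1·2^0 + 0·2^1 + 0·2^2 + 0·2^3 = 1.
Error is at bit position 1.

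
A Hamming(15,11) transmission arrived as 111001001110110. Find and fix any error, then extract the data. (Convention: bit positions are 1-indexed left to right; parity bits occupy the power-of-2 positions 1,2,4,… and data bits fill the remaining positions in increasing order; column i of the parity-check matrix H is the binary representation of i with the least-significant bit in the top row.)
Syndrome s = H · r^T (mod 2), r = 111001001110110:
  s[0] = (101010101010101)·(111001001110110) mod 2 = 1+0+1+0+0+0+0+0+1+0+1+0+1+0+0 mod 2 = 1
  s[1] = (011001100110011)·(111001001110110) mod 2 = 0+1+1+0+0+1+0+0+0+1+1+0+0+1+0 mod 2 = 0
  s[2] = (000111100001111)·(111001001110110) mod 2 = 0+0+0+0+0+1+0+0+0+0+0+0+1+1+0 mod 2 = 1
  s[3] = (000000011111111)·(111001001110110) mod 2 = 0+0+0+0+0+0+0+0+1+1+1+0+1+1+0 mod 2 = 1
Syndrome = 1011
Column 13 of H equals this syndrome → error at bit 13 (1-indexed).
Flip bit 13: 111001001110110 → 111001001110010
Extract data bits at positions {3,5,6,7,9,10,11,12,13,14,15}: 10101110010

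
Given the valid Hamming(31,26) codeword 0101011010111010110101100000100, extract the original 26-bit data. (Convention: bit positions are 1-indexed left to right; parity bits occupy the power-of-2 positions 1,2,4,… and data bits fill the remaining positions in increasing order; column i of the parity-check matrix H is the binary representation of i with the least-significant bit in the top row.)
Parity bits occupy power-of-2 positions; data bits are at positions {3,5,6,7,9,10,11,12,13,14,15,17,18,19,20,21,22,23,24,25,26,27,28,29,30,31} (1-indexed).
Extract: c[3]=0 c[5]=0 c[6]=1 c[7]=1 c[9]=1 c[10]=0 c[11]=1 c[12]=1 c[13]=1 c[14]=0 c[15]=1 c[17]=1 c[18]=1 c[19]=0 c[20]=1 c[21]=0 c[22]=1 c[23]=1 c[24]=0 c[25]=0 c[26]=0 c[27]=0 c[28]=0 c[29]=1 c[30]=0 c[31]=0
Data = 00111011101110101100000100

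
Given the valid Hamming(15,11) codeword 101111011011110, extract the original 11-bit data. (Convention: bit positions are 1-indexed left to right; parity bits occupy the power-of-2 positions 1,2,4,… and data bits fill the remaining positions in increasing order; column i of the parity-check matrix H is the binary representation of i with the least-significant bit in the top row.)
Parity bits occupy power-of-2 positions; data bits are at positions {3,5,6,7,9,10,11,12,13,14,15} (1-indexed).
Extract: c[3]=1 c[5]=1 c[6]=1 c[7]=0 c[9]=1 c[10]=0 c[11]=1 c[12]=1 c[13]=1 c[14]=1 c[15]=0
Data = 11101011110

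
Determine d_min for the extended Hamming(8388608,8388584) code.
d_min = 4 (adding an overall parity bit to Hamming(8388607,8388584) raises d_min from 3 to 4).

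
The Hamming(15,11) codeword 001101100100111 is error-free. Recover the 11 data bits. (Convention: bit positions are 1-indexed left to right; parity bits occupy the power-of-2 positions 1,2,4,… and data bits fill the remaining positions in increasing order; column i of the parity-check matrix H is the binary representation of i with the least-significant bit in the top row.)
Parity bits occupy power-of-2 positions; data bits are at positions {3,5,6,7,9,10,11,12,13,14,15} (1-indexed).
Extract: c[3]=1 c[5]=0 c[6]=1 c[7]=1 c[9]=0 c[10]=1 c[11]=0 c[12]=0 c[13]=1 c[14]=1 c[15]=1
Data = 10110100111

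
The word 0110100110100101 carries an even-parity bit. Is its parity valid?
Sum of all bits: 0+1+1+0+1+0+0+1+1+0+1+0+0+1+0+1 = 8; 8 mod 2 = 0. Result is 0 → valid parity.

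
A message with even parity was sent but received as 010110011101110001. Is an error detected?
Sum of received bits: 0+1+0+1+1+0+0+1+1+1+0+1+1+1+0+0+0+1 = 10; 10 mod 2 = 0. Result is 0 → no error detected.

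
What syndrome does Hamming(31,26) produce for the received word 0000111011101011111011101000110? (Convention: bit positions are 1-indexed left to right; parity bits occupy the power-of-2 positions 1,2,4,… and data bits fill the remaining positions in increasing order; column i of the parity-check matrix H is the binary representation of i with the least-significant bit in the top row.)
Syndrome s = H · r^T (mod 2), r = 0000111011101011111011101000110:
  s[0] = (1010101010101010101010101010101)·(0000111011101011111011101000110) mod 2 = 0+0+0+0+1+0+1+0+1+0+1+0+1+0+1+0+1+0+1+0+1+0+1+0+1+0+0+0+1+0+0 mod 2 = 0
  s[1] = (0110011001100110011001100110011)·(0000111011101011111011101000110) mod 2 = 0+0+0+0+0+1+1+0+0+1+1+0+0+0+1+0+0+1+1+0+0+1+1+0+0+0+0+0+0+1+0 mod 2 = 0
  s[2] = (0001111000011110000111100001111)·(0000111011101011111011101000110) mod 2 = 0+0+0+0+1+1+1+0+0+0+0+0+1+0+1+0+0+0+0+0+1+1+1+0+0+0+0+0+1+1+0 mod 2 = 0
  s[3] = (0000000111111110000000011111111)·(0000111011101011111011101000110) mod 2 = 0+0+0+0+0+0+0+0+1+1+1+0+1+0+1+0+0+0+0+0+0+0+0+0+1+0+0+0+1+1+0 mod 2 = 0
  s[4] = (0000000000000001111111111111111)·(0000111011101011111011101000110) mod 2 = 0+0+0+0+0+0+0+0+0+0+0+0+0+0+0+1+1+1+1+0+1+1+1+0+1+0+0+0+1+1+0 mod 2 = 0
Syndrome = 00000
s = 0: no error detected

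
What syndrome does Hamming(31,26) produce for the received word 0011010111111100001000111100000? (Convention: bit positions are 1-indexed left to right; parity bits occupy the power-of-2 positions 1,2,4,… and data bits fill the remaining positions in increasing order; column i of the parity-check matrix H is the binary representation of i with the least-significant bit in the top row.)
Syndrome s = H · r^T (mod 2), r = 0011010111111100001000111100000:
  s[0] = (1010101010101010101010101010101)·(0011010111111100001000111100000) mod 2 = 0+0+1+0+0+0+0+0+1+0+1+0+1+0+0+0+0+0+1+0+0+0+1+0+1+0+0+0+0+0+0 mod 2 = 1
  s[1] = (0110011001100110011001100110011)·(0011010111111100001000111100000) mod 2 = 0+0+1+0+0+1+0+0+0+1+1+0+0+1+0+0+0+0+1+0+0+0+1+0+0+1+0+0+0+0+0 mod 2 = 0
  s[2] = (0001111000011110000111100001111)·(0011010111111100001000111100000) mod 2 = 0+0+0+1+0+1+0+0+0+0+0+1+1+1+0+0+0+0+0+0+0+0+1+0+0+0+0+0+0+0+0 mod 2 = 0
  s[3] = (0000000111111110000000011111111)·(0011010111111100001000111100000) mod 2 = 0+0+0+0+0+0+0+1+1+1+1+1+1+1+0+0+0+0+0+0+0+0+0+1+1+1+0+0+0+0+0 mod 2 = 0
  s[4] = (0000000000000001111111111111111)·(0011010111111100001000111100000) mod 2 = 0+0+0+0+0+0+0+0+0+0+0+0+0+0+0+0+0+0+1+0+0+0+1+1+1+1+0+0+0+0+0 mod 2 = 1
Syndrome = 10001
Non-zero syndrome: error at position 17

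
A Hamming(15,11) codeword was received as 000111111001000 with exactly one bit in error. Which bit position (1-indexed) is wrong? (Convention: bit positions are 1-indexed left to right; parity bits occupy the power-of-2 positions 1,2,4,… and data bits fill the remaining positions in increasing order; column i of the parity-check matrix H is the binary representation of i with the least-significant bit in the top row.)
Syndrome s = H · r^T (mod 2), r = 000111111001000:
  s[0] = (101010101010101)·(000111111001000) mod 2 = 0+0+0+0+1+0+1+0+1+0+0+0+0+0+0 mod 2 = 1
  s[1] = (011001100110011)·(000111111001000) mod 2 = 0+0+0+0+0+1+1+0+0+0+0+0+0+0+0 mod 2 = 0
  s[2] = (000111100001111)·(000111111001000) mod 2 = 0+0+0+1+1+1+1+0+0+0+0+1+0+0+0 mod 2 = 1
  s[3] = (000000011111111)·(000111111001000) mod 2 = 0+0+0+0+0+0+0+1+1+0+0+1+0+0+0 mod 2 = 1
Syndrome = 1011
Column i of H is the binary representation of i, so the syndrome is the binary index of the flipped bit.
Read s = 1011 with s[0] as LSB: 1·2^0 + 0·2^1 + 1·2^2 + 1·2^3 = 13.
Error is at bit position 13.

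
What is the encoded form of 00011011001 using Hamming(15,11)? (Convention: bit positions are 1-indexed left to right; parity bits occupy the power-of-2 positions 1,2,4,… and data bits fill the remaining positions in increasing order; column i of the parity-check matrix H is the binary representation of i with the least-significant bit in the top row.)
Codeword c = d · G (mod 2), d = 00011011001:
  c[0] = d·G[:,0] = (00011011001)·(11011010101) mod 2 = 0+0+0+1+1+0+1+0+0+0+1 mod 2 = 0
  c[1] = d·G[:,1] = (00011011001)·(10110110011) mod 2 = 0+0+0+1+0+0+1+0+0+0+1 mod 2 = 1
  c[2] = d·G[:,2] = (00011011001)·(10000000000) mod 2 = 0+0+0+0+0+0+0+0+0+0+0 mod 2 = 0
  c[3] = d·G[:,3] = (00011011001)·(01110001111) mod 2 = 0+0+0+1+0+0+0+1+0+0+1 mod 2 = 1
  c[4] = d·G[:,4] = (00011011001)·(01000000000) mod 2 = 0+0+0+0+0+0+0+0+0+0+0 mod 2 = 0
  c[5] = d·G[:,5] = (00011011001)·(00100000000) mod 2 = 0+0+0+0+0+0+0+0+0+0+0 mod 2 = 0
  c[6] = d·G[:,6] = (00011011001)·(00010000000) mod 2 = 0+0+0+1+0+0+0+0+0+0+0 mod 2 = 1
  c[7] = d·G[:,7] = (00011011001)·(00001111111) mod 2 = 0+0+0+0+1+0+1+1+0+0+1 mod 2 = 0
  c[8] = d·G[:,8] = (00011011001)·(00001000000) mod 2 = 0+0+0+0+1+0+0+0+0+0+0 mod 2 = 1
  c[9] = d·G[:,9] = (00011011001)·(00000100000) mod 2 = 0+0+0+0+0+0+0+0+0+0+0 mod 2 = 0
  c[10] = d·G[:,10] = (00011011001)·(00000010000) mod 2 = 0+0+0+0+0+0+1+0+0+0+0 mod 2 = 1
  c[11] = d·G[:,11] = (00011011001)·(00000001000) mod 2 = 0+0+0+0+0+0+0+1+0+0+0 mod 2 = 1
  c[12] = d·G[:,12] = (00011011001)·(00000000100) mod 2 = 0+0+0+0+0+0+0+0+0+0+0 mod 2 = 0
  c[13] = d·G[:,13] = (00011011001)·(00000000010) mod 2 = 0+0+0+0+0+0+0+0+0+0+0 mod 2 = 0
  c[14] = d·G[:,14] = (00011011001)·(00000000001) mod 2 = 0+0+0+0+0+0+0+0+0+0+1 mod 2 = 1
Codeword = 010100101011001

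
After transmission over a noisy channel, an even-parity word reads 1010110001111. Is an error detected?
Sum of received bits: 1+0+1+0+1+1+0+0+0+1+1+1+1 = 8; 8 mod 2 = 0. Result is 0 → no error detected.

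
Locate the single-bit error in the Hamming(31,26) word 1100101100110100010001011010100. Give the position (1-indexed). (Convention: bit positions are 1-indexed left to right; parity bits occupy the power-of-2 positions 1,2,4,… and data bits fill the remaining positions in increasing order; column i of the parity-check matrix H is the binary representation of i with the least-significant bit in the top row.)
Syndrome s = H · r^T (mod 2), r = 1100101100110100010001011010100:
  s[0] = (1010101010101010101010101010101)·(1100101100110100010001011010100) mod 2 = 1+0+0+0+1+0+1+0+0+0+1+0+0+0+0+0+0+0+0+0+0+0+0+0+1+0+1+0+1+0+0 mod 2 = 1
  s[1] = (0110011001100110011001100110011)·(1100101100110100010001011010100) mod 2 = 0+1+0+0+0+0+1+0+0+0+1+0+0+1+0+0+0+1+0+0+0+1+0+0+0+0+1+0+0+0+0 mod 2 = 1
  s[2] = (0001111000011110000111100001111)·(1100101100110100010001011010100) mod 2 = 0+0+0+0+1+0+1+0+0+0+0+1+0+1+0+0+0+0+0+0+0+1+0+0+0+0+0+0+1+0+0 mod 2 = 0
  s[3] = (0000000111111110000000011111111)·(1100101100110100010001011010100) mod 2 = 0+0+0+0+0+0+0+1+0+0+1+1+0+1+0+0+0+0+0+0+0+0+0+1+1+0+1+0+1+0+0 mod 2 = 0
  s[4] = (0000000000000001111111111111111)·(1100101100110100010001011010100) mod 2 = 0+0+0+0+0+0+0+0+0+0+0+0+0+0+0+0+0+1+0+0+0+1+0+1+1+0+1+0+1+0+0 mod 2 = 0
Syndrome = 11000
Column i of H is the binary representation of i, so the syndrome is the binary index of the flipped bit.
Read s = 11000 with s[0] as LSB: 1·2^0 + 1·2^1 + 0·2^2 + 0·2^3 + 0·2^4 = 3.
Error is at bit position 3.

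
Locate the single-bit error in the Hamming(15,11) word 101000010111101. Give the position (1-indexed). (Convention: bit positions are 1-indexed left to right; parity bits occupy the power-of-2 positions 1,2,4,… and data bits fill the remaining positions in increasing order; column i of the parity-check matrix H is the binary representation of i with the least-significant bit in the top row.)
Syndrome s = H · r^T (mod 2), r = 101000010111101:
  s[0] = (101010101010101)·(101000010111101) mod 2 = 1+0+1+0+0+0+0+0+0+0+1+0+1+0+1 mod 2 = 1
  s[1] = (011001100110011)·(101000010111101) mod 2 = 0+0+1+0+0+0+0+0+0+1+1+0+0+0+1 mod 2 = 0
  s[2] = (000111100001111)·(101000010111101) mod 2 = 0+0+0+0+0+0+0+0+0+0+0+1+1+0+1 mod 2 = 1
  s[3] = (000000011111111)·(101000010111101) mod 2 = 0+0+0+0+0+0+0+1+0+1+1+1+1+0+1 mod 2 = 0
Syndrome = 1010
Column i of H is the binary representation of i, so the syndrome is the binary index of the flipped bit.
Read s = 1010 with s[0] as LSB: 1·2^0 + 0·2^1 + 1·2^2 + 0·2^3 = 5.
Error is at bit position 5.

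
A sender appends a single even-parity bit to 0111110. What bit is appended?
Sum of data bits: 0+1+1+1+1+1+0 = 5.
5 mod 2 = 1, so parity bit = 1.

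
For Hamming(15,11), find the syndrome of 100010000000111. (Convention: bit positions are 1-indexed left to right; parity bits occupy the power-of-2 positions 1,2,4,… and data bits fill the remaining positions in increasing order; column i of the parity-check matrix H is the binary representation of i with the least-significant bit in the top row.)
Syndrome s = H · r^T (mod 2), r = 100010000000111:
  s[0] = (101010101010101)·(100010000000111) mod 2 = 1+0+0+0+1+0+0+0+0+0+0+0+1+0+1 mod 2 = 0
  s[1] = (011001100110011)·(100010000000111) mod 2 = 0+0+0+0+0+0+0+0+0+0+0+0+0+1+1 mod 2 = 0
  s[2] = (000111100001111)·(100010000000111) mod 2 = 0+0+0+0+1+0+0+0+0+0+0+0+1+1+1 mod 2 = 0
  s[3] = (000000011111111)·(100010000000111) mod 2 = 0+0+0+0+0+0+0+0+0+0+0+0+1+1+1 mod 2 = 1
Syndrome = 0001
Non-zero syndrome: error at position 8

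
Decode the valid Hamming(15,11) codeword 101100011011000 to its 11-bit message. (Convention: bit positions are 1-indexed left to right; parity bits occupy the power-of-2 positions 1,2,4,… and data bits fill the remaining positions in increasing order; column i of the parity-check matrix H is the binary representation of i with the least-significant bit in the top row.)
Parity bits occupy power-of-2 positions; data bits are at positions {3,5,6,7,9,10,11,12,13,14,15} (1-indexed).
Extract: c[3]=1 c[5]=0 c[6]=0 c[7]=0 c[9]=1 c[10]=0 c[11]=1 c[12]=1 c[13]=0 c[14]=0 c[15]=0
Data = 10001011000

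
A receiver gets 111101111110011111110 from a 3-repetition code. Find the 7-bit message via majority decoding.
Split into 3-bit blocks and majority-vote each:
  block 1 = 111: 3 ones, 0 zeros → 1
  block 2 = 101: 2 ones, 1 zeros → 1
  block 3 = 111: 3 ones, 0 zeros → 1
  block 4 = 110: 2 ones, 1 zeros → 1
  block 5 = 011: 2 ones, 1 zeros → 1
  block 6 = 111: 3 ones, 0 zeros → 1
  block 7 = 110: 2 ones, 1 zeros → 1
Decoded = 1111111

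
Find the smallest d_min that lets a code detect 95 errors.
Detecting e errors requires d_min ≥ e + 1 = 95 + 1 = 96.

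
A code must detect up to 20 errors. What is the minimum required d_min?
Detecting e errors requires d_min ≥ e + 1 = 20 + 1 = 21.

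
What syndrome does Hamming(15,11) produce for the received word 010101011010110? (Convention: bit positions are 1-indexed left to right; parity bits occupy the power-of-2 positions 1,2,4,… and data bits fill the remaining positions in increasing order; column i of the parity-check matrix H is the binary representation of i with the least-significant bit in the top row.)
Syndrome s = H · r^T (mod 2), r = 010101011010110:
  s[0] = (101010101010101)·(010101011010110) mod 2 = 0+0+0+0+0+0+0+0+1+0+1+0+1+0+0 mod 2 = 1
  s[1] = (011001100110011)·(010101011010110) mod 2 = 0+1+0+0+0+1+0+0+0+0+1+0+0+1+0 mod 2 = 0
  s[2] = (000111100001111)·(010101011010110) mod 2 = 0+0+0+1+0+1+0+0+0+0+0+0+1+1+0 mod 2 = 0
  s[3] = (000000011111111)·(010101011010110) mod 2 = 0+0+0+0+0+0+0+1+1+0+1+0+1+1+0 mod 2 = 1
Syndrome = 1001
Non-zero syndrome: error at position 9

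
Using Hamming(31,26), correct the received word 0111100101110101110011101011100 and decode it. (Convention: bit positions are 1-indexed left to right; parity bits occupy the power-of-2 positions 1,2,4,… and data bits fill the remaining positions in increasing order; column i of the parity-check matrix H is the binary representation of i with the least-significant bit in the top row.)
Syndrome s = H · r^T (mod 2), r = 0111100101110101110011101011100:
  s[0] = (1010101010101010101010101010101)·(0111100101110101110011101011100) mod 2 = 0+0+1+0+1+0+0+0+0+0+1+0+0+0+0+0+1+0+0+0+1+0+1+0+1+0+1+0+1+0+0 mod 2 = 1
  s[1] = (0110011001100110011001100110011)·(0111100101110101110011101011100) mod 2 = 0+1+1+0+0+0+0+0+0+1+1+0+0+1+0+0+0+1+0+0+0+1+1+0+0+0+1+0+0+0+0 mod 2 = 1
  s[2] = (0001111000011110000111100001111)·(0111100101110101110011101011100) mod 2 = 0+0+0+1+1+0+0+0+0+0+0+1+0+1+0+0+0+0+0+0+1+1+1+0+0+0+0+1+1+0+0 mod 2 = 1
  s[3] = (0000000111111110000000011111111)·(0111100101110101110011101011100) mod 2 = 0+0+0+0+0+0+0+1+0+1+1+1+0+1+0+0+0+0+0+0+0+0+0+0+1+0+1+1+1+0+0 mod 2 = 1
  s[4] = (0000000000000001111111111111111)·(0111100101110101110011101011100) mod 2 = 0+0+0+0+0+0+0+0+0+0+0+0+0+0+0+1+1+1+0+0+1+1+1+0+1+0+1+1+1+0+0 mod 2 = 0
Syndrome = 11110
Column 15 of H equals this syndrome → error at bit 15 (1-indexed).
Flip bit 15: 0111100101110101110011101011100 → 0111100101110111110011101011100
Extract data bits at positions {3,5,6,7,9,10,11,12,13,14,15,17,18,19,20,21,22,23,24,25,26,27,28,29,30,31}: 11000111011110011101011100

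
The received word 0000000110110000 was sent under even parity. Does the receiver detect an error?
Sum of received bits: 0+0+0+0+0+0+0+1+1+0+1+1+0+0+0+0 = 4; 4 mod 2 = 0. Result is 0 → no error detected.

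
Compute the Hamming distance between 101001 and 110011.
XOR = 011010, count of 1s = 3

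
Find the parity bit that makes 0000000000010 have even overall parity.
Sum of data bits: 0+0+0+0+0+0+0+0+0+0+0+1+0 = 1.
1 mod 2 = 1, so parity bit = 1.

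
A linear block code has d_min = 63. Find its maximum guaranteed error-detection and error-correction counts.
(a) Detection requires d_min ≥ e+1, so e ≤ d_min − 1 = 62.
(b) Correction requires d_min ≥ 2t+1, so t ≤ ⌊(d_min − 1)/2⌋ = ⌊62/2⌋ = 31.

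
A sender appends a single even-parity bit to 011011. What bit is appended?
Sum of data bits: 0+1+1+0+1+1 = 4.
4 mod 2 = 0, so parity bit = 0.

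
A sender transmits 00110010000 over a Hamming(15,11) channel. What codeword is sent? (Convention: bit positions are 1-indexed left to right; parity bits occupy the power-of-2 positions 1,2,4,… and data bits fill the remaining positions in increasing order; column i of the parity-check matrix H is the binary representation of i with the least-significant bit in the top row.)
Codeword c = d · G (mod 2), d = 00110010000:
  c[0] = d·G[:,0] = (00110010000)·(11011010101) mod 2 = 0+0+0+1+0+0+1+0+0+0+0 mod 2 = 0
  c[1] = d·G[:,1] = (00110010000)·(10110110011) mod 2 = 0+0+1+1+0+0+1+0+0+0+0 mod 2 = 1
  c[2] = d·G[:,2] = (00110010000)·(10000000000) mod 2 = 0+0+0+0+0+0+0+0+0+0+0 mod 2 = 0
  c[3] = d·G[:,3] = (00110010000)·(01110001111) mod 2 = 0+0+1+1+0+0+0+0+0+0+0 mod 2 = 0
  c[4] = d·G[:,4] = (00110010000)·(01000000000) mod 2 = 0+0+0+0+0+0+0+0+0+0+0 mod 2 = 0
  c[5] = d·G[:,5] = (00110010000)·(00100000000) mod 2 = 0+0+1+0+0+0+0+0+0+0+0 mod 2 = 1
  c[6] = d·G[:,6] = (00110010000)·(00010000000) mod 2 = 0+0+0+1+0+0+0+0+0+0+0 mod 2 = 1
  c[7] = d·G[:,7] = (00110010000)·(00001111111) mod 2 = 0+0+0+0+0+0+1+0+0+0+0 mod 2 = 1
  c[8] = d·G[:,8] = (00110010000)·(00001000000) mod 2 = 0+0+0+0+0+0+0+0+0+0+0 mod 2 = 0
  c[9] = d·G[:,9] = (00110010000)·(00000100000) mod 2 = 0+0+0+0+0+0+0+0+0+0+0 mod 2 = 0
  c[10] = d·G[:,10] = (00110010000)·(00000010000) mod 2 = 0+0+0+0+0+0+1+0+0+0+0 mod 2 = 1
  c[11] = d·G[:,11] = (00110010000)·(00000001000) mod 2 = 0+0+0+0+0+0+0+0+0+0+0 mod 2 = 0
  c[12] = d·G[:,12] = (00110010000)·(00000000100) mod 2 = 0+0+0+0+0+0+0+0+0+0+0 mod 2 = 0
  c[13] = d·G[:,13] = (00110010000)·(00000000010) mod 2 = 0+0+0+0+0+0+0+0+0+0+0 mod 2 = 0
  c[14] = d·G[:,14] = (00110010000)·(00000000001) mod 2 = 0+0+0+0+0+0+0+0+0+0+0 mod 2 = 0
Codeword = 010001110010000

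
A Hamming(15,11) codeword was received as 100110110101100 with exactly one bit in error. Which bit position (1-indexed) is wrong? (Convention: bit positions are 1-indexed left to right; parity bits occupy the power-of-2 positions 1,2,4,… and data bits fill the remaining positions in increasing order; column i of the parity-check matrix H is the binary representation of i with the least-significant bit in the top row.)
Syndrome s = H · r^T (mod 2), r = 100110110101100:
  s[0] = (101010101010101)·(100110110101100) mod 2 = 1+0+0+0+1+0+1+0+0+0+0+0+1+0+0 mod 2 = 0
  s[1] = (011001100110011)·(100110110101100) mod 2 = 0+0+0+0+0+0+1+0+0+1+0+0+0+0+0 mod 2 = 0
  s[2] = (000111100001111)·(100110110101100) mod 2 = 0+0+0+1+1+0+1+0+0+0+0+1+1+0+0 mod 2 = 1
  s[3] = (000000011111111)·(100110110101100) mod 2 = 0+0+0+0+0+0+0+1+0+1+0+1+1+0+0 mod 2 = 0
Syndrome = 0010
Column i of H is the binary representation of i, so the syndrome is the binary index of the flipped bit.
Read s = 0010 with s[0] as LSB: 0·2^0 + 0·2^1 + 1·2^2 + 0·2^3 = 4.
Error is at bit position 4.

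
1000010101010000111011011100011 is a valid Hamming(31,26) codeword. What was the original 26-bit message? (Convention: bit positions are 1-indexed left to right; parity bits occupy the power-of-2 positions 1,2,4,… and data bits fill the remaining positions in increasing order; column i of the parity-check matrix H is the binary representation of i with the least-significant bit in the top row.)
Parity bits occupy power-of-2 positions; data bits are at positions {3,5,6,7,9,10,11,12,13,14,15,17,18,19,20,21,22,23,24,25,26,27,28,29,30,31} (1-indexed).
Extract: c[3]=0 c[5]=0 c[6]=1 c[7]=0 c[9]=0 c[10]=1 c[11]=0 c[12]=1 c[13]=0 c[14]=0 c[15]=0 c[17]=1 c[18]=1 c[19]=1 c[20]=0 c[21]=1 c[22]=1 c[23]=0 c[24]=1 c[25]=1 c[26]=1 c[27]=0 c[28]=0 c[29]=0 c[30]=1 c[31]=1
Data = 00100101000111011011100011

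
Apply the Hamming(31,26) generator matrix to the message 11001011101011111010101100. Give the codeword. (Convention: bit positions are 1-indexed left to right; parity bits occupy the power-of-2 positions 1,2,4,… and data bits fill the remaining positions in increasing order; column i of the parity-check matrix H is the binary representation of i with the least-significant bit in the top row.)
Codeword c = d · G (mod 2), d = 11001011101011111010101100:
  c[0] = d·G[:,0] = (11001011101011111010101100)·(11011010101101010101010101) mod 2 = 1+1+0+0+1+0+1+0+1+0+1+0+0+1+0+1+0+0+0+0+0+0+0+1+0+0 mod 2 = 1
  c[1] = d·G[:,1] = (11001011101011111010101100)·(10110110011011001100110011) mod 2 = 1+0+0+0+0+0+1+0+0+0+1+0+1+1+0+0+1+0+0+0+1+0+0+0+0+0 mod 2 = 1
  c[2] = d·G[:,2] = (11001011101011111010101100)·(10000000000000000000000000) mod 2 = 1+0+0+0+0+0+0+0+0+0+0+0+0+0+0+0+0+0+0+0+0+0+0+0+0+0 mod 2 = 1
  c[3] = d·G[:,3] = (11001011101011111010101100)·(01110001111000111100001111) mod 2 = 0+1+0+0+0+0+0+1+1+0+1+0+0+0+1+1+1+0+0+0+0+0+1+1+0+0 mod 2 = 1
  c[4] = d·G[:,4] = (11001011101011111010101100)·(01000000000000000000000000) mod 2 = 0+1+0+0+0+0+0+0+0+0+0+0+0+0+0+0+0+0+0+0+0+0+0+0+0+0 mod 2 = 1
  c[5] = d·G[:,5] = (11001011101011111010101100)·(00100000000000000000000000) mod 2 = 0+0+0+0+0+0+0+0+0+0+0+0+0+0+0+0+0+0+0+0+0+0+0+0+0+0 mod 2 = 0
  c[6] = d·G[:,6] = (11001011101011111010101100)·(00010000000000000000000000) mod 2 = 0+0+0+0+0+0+0+0+0+0+0+0+0+0+0+0+0+0+0+0+0+0+0+0+0+0 mod 2 = 0
  c[7] = d·G[:,7] = (11001011101011111010101100)·(00001111111000000011111111) mod 2 = 0+0+0+0+1+0+1+1+1+0+1+0+0+0+0+0+0+0+1+0+1+0+1+1+0+0 mod 2 = 1
  c[8] = d·G[:,8] = (11001011101011111010101100)·(00001000000000000000000000) mod 2 = 0+0+0+0+1+0+0+0+0+0+0+0+0+0+0+0+0+0+0+0+0+0+0+0+0+0 mod 2 = 1
  c[9] = d·G[:,9] = (11001011101011111010101100)·(00000100000000000000000000) mod 2 = 0+0+0+0+0+0+0+0+0+0+0+0+0+0+0+0+0+0+0+0+0+0+0+0+0+0 mod 2 = 0
  c[10] = d·G[:,10] = (11001011101011111010101100)·(00000010000000000000000000) mod 2 = 0+0+0+0+0+0+1+0+0+0+0+0+0+0+0+0+0+0+0+0+0+0+0+0+0+0 mod 2 = 1
  c[11] = d·G[:,11] = (11001011101011111010101100)·(00000001000000000000000000) mod 2 = 0+0+0+0+0+0+0+1+0+0+0+0+0+0+0+0+0+0+0+0+0+0+0+0+0+0 mod 2 = 1
  c[12] = d·G[:,12] = (11001011101011111010101100)·(00000000100000000000000000) mod 2 = 0+0+0+0+0+0+0+0+1+0+0+0+0+0+0+0+0+0+0+0+0+0+0+0+0+0 mod 2 = 1
  c[13] = d·G[:,13] = (11001011101011111010101100)·(00000000010000000000000000) mod 2 = 0+0+0+0+0+0+0+0+0+0+0+0+0+0+0+0+0+0+0+0+0+0+0+0+0+0 mod 2 = 0
  c[14] = d·G[:,14] = (11001011101011111010101100)·(00000000001000000000000000) mod 2 = 0+0+0+0+0+0+0+0+0+0+1+0+0+0+0+0+0+0+0+0+0+0+0+0+0+0 mod 2 = 1
  c[15] = d·G[:,15] = (11001011101011111010101100)·(00000000000111111111111111) mod 2 = 0+0+0+0+0+0+0+0+0+0+0+0+1+1+1+1+1+0+1+0+1+0+1+1+0+0 mod 2 = 1
  c[16] = d·G[:,16] = (11001011101011111010101100)·(00000000000100000000000000) mod 2 = 0+0+0+0+0+0+0+0+0+0+0+0+0+0+0+0+0+0+0+0+0+0+0+0+0+0 mod 2 = 0
  c[17] = d·G[:,17] = (11001011101011111010101100)·(00000000000010000000000000) mod 2 = 0+0+0+0+0+0+0+0+0+0+0+0+1+0+0+0+0+0+0+0+0+0+0+0+0+0 mod 2 = 1
  c[18] = d·G[:,18] = (11001011101011111010101100)·(00000000000001000000000000) mod 2 = 0+0+0+0+0+0+0+0+0+0+0+0+0+1+0+0+0+0+0+0+0+0+0+0+0+0 mod 2 = 1
  c[19] = d·G[:,19] = (11001011101011111010101100)·(00000000000000100000000000) mod 2 = 0+0+0+0+0+0+0+0+0+0+0+0+0+0+1+0+0+0+0+0+0+0+0+0+0+0 mod 2 = 1
  c[20] = d·G[:,20] = (11001011101011111010101100)·(00000000000000010000000000) mod 2 = 0+0+0+0+0+0+0+0+0+0+0+0+0+0+0+1+0+0+0+0+0+0+0+0+0+0 mod 2 = 1
  c[21] = d·G[:,21] = (11001011101011111010101100)·(00000000000000001000000000) mod 2 = 0+0+0+0+0+0+0+0+0+0+0+0+0+0+0+0+1+0+0+0+0+0+0+0+0+0 mod 2 = 1
  c[22] = d·G[:,22] = (11001011101011111010101100)·(00000000000000000100000000) mod 2 = 0+0+0+0+0+0+0+0+0+0+0+0+0+0+0+0+0+0+0+0+0+0+0+0+0+0 mod 2 = 0
  c[23] = d·G[:,23] = (11001011101011111010101100)·(00000000000000000010000000) mod 2 = 0+0+0+0+0+0+0+0+0+0+0+0+0+0+0+0+0+0+1+0+0+0+0+0+0+0 mod 2 = 1
  c[24] = d·G[:,24] = (11001011101011111010101100)·(00000000000000000001000000) mod 2 = 0+0+0+0+0+0+0+0+0+0+0+0+0+0+0+0+0+0+0+0+0+0+0+0+0+0 mod 2 = 0
  c[25] = d·G[:,25] = (11001011101011111010101100)·(00000000000000000000100000) mod 2 = 0+0+0+0+0+0+0+0+0+0+0+0+0+0+0+0+0+0+0+0+1+0+0+0+0+0 mod 2 = 1
  c[26] = d·G[:,26] = (11001011101011111010101100)·(00000000000000000000010000) mod 2 = 0+0+0+0+0+0+0+0+0+0+0+0+0+0+0+0+0+0+0+0+0+0+0+0+0+0 mod 2 = 0
  c[27] = d·G[:,27] = (11001011101011111010101100)·(00000000000000000000001000) mod 2 = 0+0+0+0+0+0+0+0+0+0+0+0+0+0+0+0+0+0+0+0+0+0+1+0+0+0 mod 2 = 1
  c[28] = d·G[:,28] = (11001011101011111010101100)·(00000000000000000000000100) mod 2 = 0+0+0+0+0+0+0+0+0+0+0+0+0+0+0+0+0+0+0+0+0+0+0+1+0+0 mod 2 = 1
  c[29] = d·G[:,29] = (11001011101011111010101100)·(00000000000000000000000010) mod 2 = 0+0+0+0+0+0+0+0+0+0+0+0+0+0+0+0+0+0+0+0+0+0+0+0+0+0 mod 2 = 0
  c[30] = d·G[:,30] = (11001011101011111010101100)·(00000000000000000000000001) mod 2 = 0+0+0+0+0+0+0+0+0+0+0+0+0+0+0+0+0+0+0+0+0+0+0+0+0+0 mod 2 = 0
Codeword = 1111100110111011011111010101100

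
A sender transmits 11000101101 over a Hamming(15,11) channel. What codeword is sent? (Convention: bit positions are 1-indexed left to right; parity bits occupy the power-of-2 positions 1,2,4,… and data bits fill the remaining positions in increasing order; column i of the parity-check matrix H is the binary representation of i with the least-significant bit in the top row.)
Codeword c = d · G (mod 2), d = 11000101101:
  c[0] = d·G[:,0] = (11000101101)·(11011010101) mod 2 = 1+1+0+0+0+0+0+0+1+0+1 mod 2 = 0
  c[1] = d·G[:,1] = (11000101101)·(10110110011) mod 2 = 1+0+0+0+0+1+0+0+0+0+1 mod 2 = 1
  c[2] = d·G[:,2] = (11000101101)·(10000000000) mod 2 = 1+0+0+0+0+0+0+0+0+0+0 mod 2 = 1
  c[3] = d·G[:,3] = (11000101101)·(01110001111) mod 2 = 0+1+0+0+0+0+0+1+1+0+1 mod 2 = 0
  c[4] = d·G[:,4] = (11000101101)·(01000000000) mod 2 = 0+1+0+0+0+0+0+0+0+0+0 mod 2 = 1
  c[5] = d·G[:,5] = (11000101101)·(00100000000) mod 2 = 0+0+0+0+0+0+0+0+0+0+0 mod 2 = 0
  c[6] = d·G[:,6] = (11000101101)·(00010000000) mod 2 = 0+0+0+0+0+0+0+0+0+0+0 mod 2 = 0
  c[7] = d·G[:,7] = (11000101101)·(00001111111) mod 2 = 0+0+0+0+0+1+0+1+1+0+1 mod 2 = 0
  c[8] = d·G[:,8] = (11000101101)·(00001000000) mod 2 = 0+0+0+0+0+0+0+0+0+0+0 mod 2 = 0
  c[9] = d·G[:,9] = (11000101101)·(00000100000) mod 2 = 0+0+0+0+0+1+0+0+0+0+0 mod 2 = 1
  c[10] = d·G[:,10] = (11000101101)·(00000010000) mod 2 = 0+0+0+0+0+0+0+0+0+0+0 mod 2 = 0
  c[11] = d·G[:,11] = (11000101101)·(00000001000) mod 2 = 0+0+0+0+0+0+0+1+0+0+0 mod 2 = 1
  c[12] = d·G[:,12] = (11000101101)·(00000000100) mod 2 = 0+0+0+0+0+0+0+0+1+0+0 mod 2 = 1
  c[13] = d·G[:,13] = (11000101101)·(00000000010) mod 2 = 0+0+0+0+0+0+0+0+0+0+0 mod 2 = 0
  c[14] = d·G[:,14] = (11000101101)·(00000000001) mod 2 = 0+0+0+0+0+0+0+0+0+0+1 mod 2 = 1
Codeword = 011010000101101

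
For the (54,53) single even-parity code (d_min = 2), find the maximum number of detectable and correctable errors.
Detection only: up to d_min − 1 = 1 errors.
Correction: up to ⌊(d_min − 1)/2⌋ = ⌊1/2⌋ = 0 errors.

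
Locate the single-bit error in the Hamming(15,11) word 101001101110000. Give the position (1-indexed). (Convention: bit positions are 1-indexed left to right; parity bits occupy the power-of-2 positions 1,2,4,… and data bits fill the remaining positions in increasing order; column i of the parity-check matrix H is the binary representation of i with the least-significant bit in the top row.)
Syndrome s = H · r^T (mod 2), r = 101001101110000:
  s[0] = (101010101010101)·(101001101110000) mod 2 = 1+0+1+0+0+0+1+0+1+0+1+0+0+0+0 mod 2 = 1
  s[1] = (011001100110011)·(101001101110000) mod 2 = 0+0+1+0+0+1+1+0+0+1+1+0+0+0+0 mod 2 = 1
  s[2] = (000111100001111)·(101001101110000) mod 2 = 0+0+0+0+0+1+1+0+0+0+0+0+0+0+0 mod 2 = 0
  s[3] = (000000011111111)·(101001101110000) mod 2 = 0+0+0+0+0+0+0+0+1+1+1+0+0+0+0 mod 2 = 1
Syndrome = 1101
Column i of H is the binary representation of i, so the syndrome is the binary index of the flipped bit.
Read s = 1101 with s[0] as LSB: 1·2^0 + 1·2^1 + 0·2^2 + 1·2^3 = 11.
Error is at bit position 11.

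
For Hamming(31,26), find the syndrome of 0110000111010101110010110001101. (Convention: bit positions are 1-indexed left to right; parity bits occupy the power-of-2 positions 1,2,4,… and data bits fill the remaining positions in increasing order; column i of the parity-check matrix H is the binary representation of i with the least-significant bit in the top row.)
Syndrome s = H · r^T (mod 2), r = 0110000111010101110010110001101:
  s[0] = (1010101010101010101010101010101)·(0110000111010101110010110001101) mod 2 = 0+0+1+0+0+0+0+0+1+0+0+0+0+0+0+0+1+0+0+0+1+0+1+0+0+0+0+0+1+0+1 mod 2 = 1
  s[1] = (0110011001100110011001100110011)·(0110000111010101110010110001101) mod 2 = 0+1+1+0+0+0+0+0+0+1+0+0+0+1+0+0+0+1+0+0+0+0+1+0+0+0+0+0+0+0+1 mod 2 = 1
  s[2] = (0001111000011110000111100001111)·(0110000111010101110010110001101) mod 2 = 0+0+0+0+0+0+0+0+0+0+0+1+0+1+0+0+0+0+0+0+1+0+1+0+0+0+0+1+1+0+1 mod 2 = 1
  s[3] = (0000000111111110000000011111111)·(0110000111010101110010110001101) mod 2 = 0+0+0+0+0+0+0+1+1+1+0+1+0+1+0+0+0+0+0+0+0+0+0+1+0+0+0+1+1+0+1 mod 2 = 1
  s[4] = (0000000000000001111111111111111)·(0110000111010101110010110001101) mod 2 = 0+0+0+0+0+0+0+0+0+0+0+0+0+0+0+1+1+1+0+0+1+0+1+1+0+0+0+1+1+0+1 mod 2 = 1
Syndrome = 11111
Non-zero syndrome: error at position 31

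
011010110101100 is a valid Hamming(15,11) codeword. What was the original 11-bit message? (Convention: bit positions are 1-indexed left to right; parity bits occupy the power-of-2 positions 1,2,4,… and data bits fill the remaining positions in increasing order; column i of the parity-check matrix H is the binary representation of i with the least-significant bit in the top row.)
Parity bits occupy power-of-2 positions; data bits are at positions {3,5,6,7,9,10,11,12,13,14,15} (1-indexed).
Extract: c[3]=1 c[5]=1 c[6]=0 c[7]=1 c[9]=0 c[10]=1 c[11]=0 c[12]=1 c[13]=1 c[14]=0 c[15]=0
Data = 11010101100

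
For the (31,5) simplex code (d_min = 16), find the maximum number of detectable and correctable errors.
Detection only: up to d_min − 1 = 15 errors.
Correction: up to ⌊(d_min − 1)/2⌋ = ⌊15/2⌋ = 7 errors.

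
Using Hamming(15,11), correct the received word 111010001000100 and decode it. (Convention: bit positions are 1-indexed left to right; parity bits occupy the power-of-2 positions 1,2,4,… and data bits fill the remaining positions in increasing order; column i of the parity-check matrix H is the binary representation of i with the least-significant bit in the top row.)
Syndrome s = H · r^T (mod 2), r = 111010001000100:
  s[0] = (101010101010101)·(111010001000100) mod 2 = 1+0+1+0+1+0+0+0+1+0+0+0+1+0+0 mod 2 = 1
  s[1] = (011001100110011)·(111010001000100) mod 2 = 0+1+1+0+0+0+0+0+0+0+0+0+0+0+0 mod 2 = 0
  s[2] = (000111100001111)·(111010001000100) mod 2 = 0+0+0+0+1+0+0+0+0+0+0+0+1+0+0 mod 2 = 0
  s[3] = (000000011111111)·(111010001000100) mod 2 = 0+0+0+0+0+0+0+0+1+0+0+0+1+0+0 mod 2 = 0
Syndrome = 1000
Column 1 of H equals this syndrome → error at bit 1 (1-indexed).
Flip bit 1: 111010001000100 → 011010001000100
Extract data bits at positions {3,5,6,7,9,10,11,12,13,14,15}: 11001000100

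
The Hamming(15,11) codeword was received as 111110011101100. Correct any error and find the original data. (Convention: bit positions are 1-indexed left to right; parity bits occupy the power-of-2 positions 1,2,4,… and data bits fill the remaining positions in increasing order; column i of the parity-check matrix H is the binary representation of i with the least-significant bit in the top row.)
Syndrome s = H · r^T (mod 2), r = 111110011101100:
  s[0] = (101010101010101)·(111110011101100) mod 2 = 1+0+1+0+1+0+0+0+1+0+0+0+1+0+0 mod 2 = 1
  s[1] = (011001100110011)·(111110011101100) mod 2 = 0+1+1+0+0+0+0+0+0+1+0+0+0+0+0 mod 2 = 1
  s[2] = (000111100001111)·(111110011101100) mod 2 = 0+0+0+1+1+0+0+0+0+0+0+1+1+0+0 mod 2 = 0
  s[3] = (000000011111111)·(111110011101100) mod 2 = 0+0+0+0+0+0+0+1+1+1+0+1+1+0+0 mod 2 = 1
Syndrome = 1101
Column 11 of H equals this syndrome → error at bit 11 (1-indexed).
Flip bit 11: 111110011101100 → 111110011111100
Extract data bits at positions {3,5,6,7,9,10,11,12,13,14,15}: 11001111100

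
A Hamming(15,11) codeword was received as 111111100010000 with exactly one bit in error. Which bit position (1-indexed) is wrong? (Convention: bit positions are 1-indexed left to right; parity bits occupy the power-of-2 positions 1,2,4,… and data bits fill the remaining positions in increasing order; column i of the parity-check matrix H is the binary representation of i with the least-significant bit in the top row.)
Syndrome s = H · r^T (mod 2), r = 111111100010000:
  s[0] = (101010101010101)·(111111100010000) mod 2 = 1+0+1+0+1+0+1+0+0+0+1+0+0+0+0 mod 2 = 1
  s[1] = (011001100110011)·(111111100010000) mod 2 = 0+1+1+0+0+1+1+0+0+0+1+0+0+0+0 mod 2 = 1
  s[2] = (000111100001111)·(111111100010000) mod 2 = 0+0+0+1+1+1+1+0+0+0+0+0+0+0+0 mod 2 = 0
  s[3] = (000000011111111)·(111111100010000) mod 2 = 0+0+0+0+0+0+0+0+0+0+1+0+0+0+0 mod 2 = 1
Syndrome = 1101
Column i of H is the binary representation of i, so the syndrome is the binary index of the flipped bit.
Read s = 1101 with s[0] as LSB: 1·2^0 + 1·2^1 + 0·2^2 + 1·2^3 = 11.
Error is at bit position 11.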